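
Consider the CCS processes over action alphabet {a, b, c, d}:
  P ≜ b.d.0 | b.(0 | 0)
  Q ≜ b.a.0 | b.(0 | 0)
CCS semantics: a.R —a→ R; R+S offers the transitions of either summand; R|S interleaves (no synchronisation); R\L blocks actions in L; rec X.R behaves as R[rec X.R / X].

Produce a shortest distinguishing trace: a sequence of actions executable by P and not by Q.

bd

LTS(P): 6 reachable states
  p0 = b.d.0 | b.(0 | 0) → —b→ p1, —b→ p2
  p1 = b.d.0 | (0 | 0) → —b→ p3
  p2 = d.0 | b.(0 | 0) → —b→ p3, —d→ p4
  p3 = d.0 | (0 | 0) → —d→ p5
  p4 = 0 | b.(0 | 0) → —b→ p5
  p5 = 0 | (0 | 0) → ∅
LTS(Q): 6 reachable states
  q0 = b.a.0 | b.(0 | 0) → —b→ q1, —b→ q2
  q1 = a.0 | b.(0 | 0) → —a→ q3, —b→ q4
  q2 = b.a.0 | (0 | 0) → —b→ q4
  q3 = 0 | b.(0 | 0) → —b→ q5
  q4 = a.0 | (0 | 0) → —a→ q5
  q5 = 0 | (0 | 0) → ∅
Executing bd from P (initial set {p0}):
  step 1 (b): {p1, p2}
  step 2 (d): {p4}
  P completes σ.
Executing bd from Q (initial set {q0}):
  step 1 (b): {q1, q2}
  step 2 (d): no successor for Q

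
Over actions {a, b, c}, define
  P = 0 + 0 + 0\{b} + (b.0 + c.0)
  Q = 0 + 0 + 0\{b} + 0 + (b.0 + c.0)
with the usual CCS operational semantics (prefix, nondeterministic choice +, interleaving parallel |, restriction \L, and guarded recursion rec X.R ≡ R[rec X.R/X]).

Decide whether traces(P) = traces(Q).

trace-equivalent

Reachable graph of P (2 states):
  p0 = 0 + 0 + 0\{b} + (b.0 + c.0) → —b→ p1, —c→ p1
  p1 = 0 → ∅
Reachable graph of Q (2 states):
  q0 = 0 + 0 + 0\{b} + 0 + (b.0 + c.0) → —b→ q1, —c→ q1
  q1 = 0 → ∅
Coarsest stable partition (strong bisimilarity classes):
  B0 = {p0, q0}
  B1 = {p1, q1}
p0 ∈ B0, q0 ∈ B0 → same block
Bisimilar ⇒ trace-equivalent.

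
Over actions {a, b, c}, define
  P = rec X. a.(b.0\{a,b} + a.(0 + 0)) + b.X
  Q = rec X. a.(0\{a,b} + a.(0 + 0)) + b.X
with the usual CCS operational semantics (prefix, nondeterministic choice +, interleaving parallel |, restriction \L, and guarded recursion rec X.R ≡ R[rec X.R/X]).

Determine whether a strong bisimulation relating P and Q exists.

NO

Reachable graph of P (4 states):
  p0 = rec X. a.(b.0\{a,b} + a.(0 + 0)) + b.X :: -a-> p1, -b-> p0
  p1 = b.0\{a,b} + a.(0 + 0) :: -a-> p2, -b-> p3
  p2 = 0 + 0 :: ∅
  p3 = 0\{a,b} :: ∅
Reachable graph of Q (3 states):
  q0 = rec X. a.(0\{a,b} + a.(0 + 0)) + b.X :: -a-> q1, -b-> q0
  q1 = 0\{a,b} + a.(0 + 0) :: -a-> q2
  q2 = 0 + 0 :: ∅
Coarsest stable partition (strong bisimilarity classes):
  B0 = {p0}
  B1 = {p1}
  B2 = {p2, p3, q2}
  B3 = {q0}
  B4 = {q1}
p0 ∈ B0, q0 ∈ B3 → different blocks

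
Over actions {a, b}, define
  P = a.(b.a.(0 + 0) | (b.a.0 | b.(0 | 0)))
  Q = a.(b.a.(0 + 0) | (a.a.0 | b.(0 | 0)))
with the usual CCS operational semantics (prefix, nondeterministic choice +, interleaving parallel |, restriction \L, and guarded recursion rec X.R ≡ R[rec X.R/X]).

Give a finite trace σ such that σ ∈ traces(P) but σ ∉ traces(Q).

Reachable graph of P (19 states):
  m0 = a.(b.a.(0 + 0) | (b.a.0 | b.(0 | 0))) ⊢ -a-> m1
  m1 = b.a.(0 + 0) | (b.a.0 | b.(0 | 0)) ⊢ -b-> m2, -b-> m3, -b-> m4
  m2 = a.(0 + 0) | (b.a.0 | b.(0 | 0)) ⊢ -a-> m5, -b-> m6, -b-> m7
  m3 = b.a.(0 + 0) | (a.0 | b.(0 | 0)) ⊢ -a-> m8, -b-> m6, -b-> m9
  m4 = b.a.(0 + 0) | (b.a.0 | (0 | 0)) ⊢ -b-> m7, -b-> m9
  m5 = (0 + 0) | (b.a.0 | b.(0 | 0)) ⊢ -b-> m10, -b-> m11
  m6 = a.(0 + 0) | (a.0 | b.(0 | 0)) ⊢ -a-> m10, -a-> m12, -b-> m13
  m7 = a.(0 + 0) | (b.a.0 | (0 | 0)) ⊢ -a-> m11, -b-> m13
  m8 = b.a.(0 + 0) | (0 | b.(0 | 0)) ⊢ -b-> m12, -b-> m14
  m9 = b.a.(0 + 0) | (a.0 | (0 | 0)) ⊢ -a-> m14, -b-> m13
  m10 = (0 + 0) | (a.0 | b.(0 | 0)) ⊢ -a-> m15, -b-> m16
  m11 = (0 + 0) | (b.a.0 | (0 | 0)) ⊢ -b-> m16
  m12 = a.(0 + 0) | (0 | b.(0 | 0)) ⊢ -a-> m15, -b-> m17
  m13 = a.(0 + 0) | (a.0 | (0 | 0)) ⊢ -a-> m16, -a-> m17
  m14 = b.a.(0 + 0) | (0 | (0 | 0)) ⊢ -b-> m17
  m15 = (0 + 0) | (0 | b.(0 | 0)) ⊢ -b-> m18
  m16 = (0 + 0) | (a.0 | (0 | 0)) ⊢ -a-> m18
  m17 = a.(0 + 0) | (0 | (0 | 0)) ⊢ -a-> m18
  m18 = (0 + 0) | (0 | (0 | 0)) ⊢ ∅
Reachable graph of Q (19 states):
  n0 = a.(b.a.(0 + 0) | (a.a.0 | b.(0 | 0))) ⊢ -a-> n1
  n1 = b.a.(0 + 0) | (a.a.0 | b.(0 | 0)) ⊢ -a-> n2, -b-> n3, -b-> n4
  n2 = b.a.(0 + 0) | (a.0 | b.(0 | 0)) ⊢ -a-> n5, -b-> n6, -b-> n7
  n3 = a.(0 + 0) | (a.a.0 | b.(0 | 0)) ⊢ -a-> n6, -a-> n8, -b-> n9
  n4 = b.a.(0 + 0) | (a.a.0 | (0 | 0)) ⊢ -a-> n7, -b-> n9
  n5 = b.a.(0 + 0) | (0 | b.(0 | 0)) ⊢ -b-> n10, -b-> n11
  n6 = a.(0 + 0) | (a.0 | b.(0 | 0)) ⊢ -a-> n10, -a-> n12, -b-> n13
  n7 = b.a.(0 + 0) | (a.0 | (0 | 0)) ⊢ -a-> n11, -b-> n13
  n8 = (0 + 0) | (a.a.0 | b.(0 | 0)) ⊢ -a-> n12, -b-> n14
  n9 = a.(0 + 0) | (a.a.0 | (0 | 0)) ⊢ -a-> n13, -a-> n14
  n10 = a.(0 + 0) | (0 | b.(0 | 0)) ⊢ -a-> n15, -b-> n16
  n11 = b.a.(0 + 0) | (0 | (0 | 0)) ⊢ -b-> n16
  n12 = (0 + 0) | (a.0 | b.(0 | 0)) ⊢ -a-> n15, -b-> n17
  n13 = a.(0 + 0) | (a.0 | (0 | 0)) ⊢ -a-> n16, -a-> n17
  n14 = (0 + 0) | (a.a.0 | (0 | 0)) ⊢ -a-> n17
  n15 = (0 + 0) | (0 | b.(0 | 0)) ⊢ -b-> n18
  n16 = a.(0 + 0) | (0 | (0 | 0)) ⊢ -a-> n18
  n17 = (0 + 0) | (a.0 | (0 | 0)) ⊢ -a-> n18
  n18 = (0 + 0) | (0 | (0 | 0)) ⊢ ∅
Run σ = ⟨abbb⟩ on P: start {m0}
  after a @ step 1: {m1}
  after b @ step 2: {m2, m3, m4}
  after b @ step 3: {m6, m7, m9}
  after b @ step 4: {m13}
  — P admits the full trace.
Run σ = ⟨abbb⟩ on Q: start {n0}
  after a @ step 1: {n1}
  after b @ step 2: {n3, n4}
  after b @ step 3: {n9}
  after b @ step 4: ∅  — Q cannot continue

abbb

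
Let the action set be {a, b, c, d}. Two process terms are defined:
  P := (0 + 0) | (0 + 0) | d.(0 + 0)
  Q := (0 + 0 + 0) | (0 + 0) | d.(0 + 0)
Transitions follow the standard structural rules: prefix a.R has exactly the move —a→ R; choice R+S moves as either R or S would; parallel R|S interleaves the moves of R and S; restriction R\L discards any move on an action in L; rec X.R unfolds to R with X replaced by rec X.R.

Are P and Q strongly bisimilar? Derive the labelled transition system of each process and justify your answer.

Reachable graph of P (2 states):
  m0 = (0 + 0) | (0 + 0) | d.(0 + 0) ⊢ =d=> m1
  m1 = (0 + 0) | (0 + 0) | (0 + 0) ⊢ ·
Reachable graph of Q (2 states):
  n0 = (0 + 0 + 0) | (0 + 0) | d.(0 + 0) ⊢ =d=> n1
  n1 = (0 + 0 + 0) | (0 + 0) | (0 + 0) ⊢ ·
Partition-refinement fixed point:
  B0 = {m0, n0}
  B1 = {m1, n1}
m0 ∈ B0, n0 ∈ B0 → same block

P ~ Q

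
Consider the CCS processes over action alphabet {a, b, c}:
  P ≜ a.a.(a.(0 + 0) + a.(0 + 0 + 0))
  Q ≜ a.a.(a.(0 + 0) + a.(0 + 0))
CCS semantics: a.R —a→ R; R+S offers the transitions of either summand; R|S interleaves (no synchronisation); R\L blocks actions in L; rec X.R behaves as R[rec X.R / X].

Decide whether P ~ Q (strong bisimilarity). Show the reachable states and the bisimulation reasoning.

P's transition system — 5 states:
  u0 = a.a.(a.(0 + 0) + a.(0 + 0 + 0)) ⊢ -a-> u1
  u1 = a.(a.(0 + 0) + a.(0 + 0 + 0)) ⊢ -a-> u2
  u2 = a.(0 + 0) + a.(0 + 0 + 0) ⊢ -a-> u3, -a-> u4
  u3 = 0 + 0 ⊢ stopped
  u4 = 0 + 0 + 0 ⊢ stopped
Q's transition system — 4 states:
  v0 = a.a.(a.(0 + 0) + a.(0 + 0)) ⊢ -a-> v1
  v1 = a.(a.(0 + 0) + a.(0 + 0)) ⊢ -a-> v2
  v2 = a.(0 + 0) + a.(0 + 0) ⊢ -a-> v3
  v3 = 0 + 0 ⊢ stopped
Coarsest stable partition (strong bisimilarity classes):
  B0 = {u0, v0}
  B1 = {u1, v1}
  B2 = {u2, v2}
  B3 = {u3, u4, v3}
u0 ∈ B0, v0 ∈ B0 → same block

P ~ Q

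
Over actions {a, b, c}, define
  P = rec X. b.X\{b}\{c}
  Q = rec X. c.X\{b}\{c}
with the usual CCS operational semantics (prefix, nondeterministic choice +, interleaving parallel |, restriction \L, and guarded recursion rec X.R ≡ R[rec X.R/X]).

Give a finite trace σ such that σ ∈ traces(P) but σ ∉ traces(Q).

Reachable graph of P (2 states):
  m0 = rec X. b.X\{b}\{c} | ··b··> m1
  m1 = (rec X. b.X\{b}\{c})\{b}\{c} | stopped
Reachable graph of Q (2 states):
  n0 = rec X. c.X\{b}\{c} | ··c··> n1
  n1 = (rec X. c.X\{b}\{c})\{b}\{c} | stopped
Executing b from P (initial set {m0}):
  after b @ step 1: {m1}
  — P admits the full trace.
Executing b from Q (initial set {n0}):
  after b @ step 1: ∅  — Q cannot continue

b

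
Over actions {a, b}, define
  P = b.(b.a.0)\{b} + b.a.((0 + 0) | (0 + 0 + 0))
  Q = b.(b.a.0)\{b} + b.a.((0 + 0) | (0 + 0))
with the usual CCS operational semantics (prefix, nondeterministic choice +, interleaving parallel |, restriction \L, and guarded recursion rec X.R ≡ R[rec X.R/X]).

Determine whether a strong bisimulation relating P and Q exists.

Reachable graph of P (4 states):
  u0 = b.(b.a.0)\{b} + b.a.((0 + 0) | (0 + 0 + 0)) has moves -b-> u1, -b-> u2
  u1 = (b.a.0)\{b} has moves stopped
  u2 = a.((0 + 0) | (0 + 0 + 0)) has moves -a-> u3
  u3 = (0 + 0) | (0 + 0 + 0) has moves stopped
Reachable graph of Q (4 states):
  v0 = b.(b.a.0)\{b} + b.a.((0 + 0) | (0 + 0)) has moves -b-> v1, -b-> v2
  v1 = (b.a.0)\{b} has moves stopped
  v2 = a.((0 + 0) | (0 + 0)) has moves -a-> v3
  v3 = (0 + 0) | (0 + 0) has moves stopped
Partition-refinement fixed point:
  B0 = {u0, v0}
  B1 = {u1, u3, v1, v3}
  B2 = {u2, v2}
u0 ∈ B0, v0 ∈ B0 → same block

YES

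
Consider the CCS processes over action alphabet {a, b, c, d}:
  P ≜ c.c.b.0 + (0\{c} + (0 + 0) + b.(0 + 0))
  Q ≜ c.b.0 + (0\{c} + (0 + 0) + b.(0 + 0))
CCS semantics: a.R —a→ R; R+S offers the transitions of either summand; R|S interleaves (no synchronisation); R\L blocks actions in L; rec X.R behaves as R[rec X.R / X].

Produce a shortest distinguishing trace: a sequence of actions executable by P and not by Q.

cc

P's transition system — 5 states:
  m0 = c.c.b.0 + (0\{c} + (0 + 0) + b.(0 + 0)) :: —b→ m1, —c→ m2
  m1 = 0 + 0 :: stopped
  m2 = c.b.0 :: —c→ m3
  m3 = b.0 :: —b→ m4
  m4 = 0 :: stopped
Q's transition system — 4 states:
  n0 = c.b.0 + (0\{c} + (0 + 0) + b.(0 + 0)) :: —b→ n1, —c→ n2
  n1 = 0 + 0 :: stopped
  n2 = b.0 :: —b→ n3
  n3 = 0 :: stopped
Trace ⟨cc⟩ through P, begin at {m0}:
  after c @ step 1: {m2}
  after c @ step 2: {m3}
  — P admits the full trace.
Trace ⟨cc⟩ through Q, begin at {n0}:
  after c @ step 1: {n2}
  after c @ step 2: ∅  — Q cannot continue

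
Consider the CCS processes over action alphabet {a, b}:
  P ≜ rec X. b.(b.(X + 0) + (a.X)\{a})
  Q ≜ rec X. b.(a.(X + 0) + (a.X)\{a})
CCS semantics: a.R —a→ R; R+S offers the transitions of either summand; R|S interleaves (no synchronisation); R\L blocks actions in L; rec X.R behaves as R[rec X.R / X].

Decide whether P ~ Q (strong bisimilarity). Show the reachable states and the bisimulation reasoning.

NO

LTS(P): 3 reachable states
  s0 = rec X. b.(b.(X + 0) + (a.X)\{a}) | =b=> s1
  s1 = b.((rec X. b.(b.(X + 0) + (a.X)\{a})) + 0) + (a.(rec X. b.(b.(X + 0) + (a.X)\{a})))\{a} | =b=> s2
  s2 = (rec X. b.(b.(X + 0) + (a.X)\{a})) + 0 | =b=> s1
LTS(Q): 3 reachable states
  t0 = rec X. b.(a.(X + 0) + (a.X)\{a}) | =b=> t1
  t1 = a.((rec X. b.(a.(X + 0) + (a.X)\{a})) + 0) + (a.(rec X. b.(a.(X + 0) + (a.X)\{a})))\{a} | =a=> t2
  t2 = (rec X. b.(a.(X + 0) + (a.X)\{a})) + 0 | =b=> t1
Partition-refinement fixed point:
  B0 = {s0, s1, s2}
  B1 = {t0, t2}
  B2 = {t1}
s0 ∈ B0, t0 ∈ B1 → different blocks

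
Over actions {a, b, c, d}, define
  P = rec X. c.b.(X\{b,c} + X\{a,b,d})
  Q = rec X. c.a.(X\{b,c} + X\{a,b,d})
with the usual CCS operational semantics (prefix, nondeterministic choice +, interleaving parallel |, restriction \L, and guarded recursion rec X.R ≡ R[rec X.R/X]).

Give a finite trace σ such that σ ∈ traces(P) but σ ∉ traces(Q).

P's transition system — 4 states:
  u0 = rec X. c.b.(X\{b,c} + X\{a,b,d}) :: -c-> u1
  u1 = b.((rec X. c.b.(X\{b,c} + X\{a,b,d}))\{b,c} + (rec X. c.b.(X\{b,c} + X\{a,b,d}))\{a,b,d}) :: -b-> u2
  u2 = (rec X. c.b.(X\{b,c} + X\{a,b,d}))\{b,c} + (rec X. c.b.(X\{b,c} + X\{a,b,d}))\{a,b,d} :: -c-> u3
  u3 = (b.((rec X. c.b.(X\{b,c} + X\{a,b,d}))\{b,c} + (rec X. c.b.(X\{b,c} + X\{a,b,d}))\{a,b,d}))\{a,b,d} :: (no moves)
Q's transition system — 4 states:
  v0 = rec X. c.a.(X\{b,c} + X\{a,b,d}) :: -c-> v1
  v1 = a.((rec X. c.a.(X\{b,c} + X\{a,b,d}))\{b,c} + (rec X. c.a.(X\{b,c} + X\{a,b,d}))\{a,b,d}) :: -a-> v2
  v2 = (rec X. c.a.(X\{b,c} + X\{a,b,d}))\{b,c} + (rec X. c.a.(X\{b,c} + X\{a,b,d}))\{a,b,d} :: -c-> v3
  v3 = (a.((rec X. c.a.(X\{b,c} + X\{a,b,d}))\{b,c} + (rec X. c.a.(X\{b,c} + X\{a,b,d}))\{a,b,d}))\{a,b,d} :: (no moves)
Trace ⟨cb⟩ through P, begin at {u0}:
  step 1 (c): {u1}
  step 2 (b): {u2}
  ✓ P
Trace ⟨cb⟩ through Q, begin at {v0}:
  step 1 (c): {v1}
  step 2 (b): ∅ (Q stuck)

cb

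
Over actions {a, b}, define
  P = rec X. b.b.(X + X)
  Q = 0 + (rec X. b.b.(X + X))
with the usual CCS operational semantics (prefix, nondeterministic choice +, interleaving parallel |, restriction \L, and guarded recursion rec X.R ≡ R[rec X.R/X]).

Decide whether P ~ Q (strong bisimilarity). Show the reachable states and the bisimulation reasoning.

LTS(P): 3 reachable states
  u0 = rec X. b.b.(X + X) ⊢ --b--▸ u1
  u1 = b.((rec X. b.b.(X + X)) + (rec X. b.b.(X + X))) ⊢ --b--▸ u2
  u2 = (rec X. b.b.(X + X)) + (rec X. b.b.(X + X)) ⊢ --b--▸ u1
LTS(Q): 3 reachable states
  v0 = 0 + (rec X. b.b.(X + X)) ⊢ --b--▸ v1
  v1 = b.((rec X. b.b.(X + X)) + (rec X. b.b.(X + X))) ⊢ --b--▸ v2
  v2 = (rec X. b.b.(X + X)) + (rec X. b.b.(X + X)) ⊢ --b--▸ v1
Coarsest stable partition (strong bisimilarity classes):
  B0 = {u0, u1, u2, v0, v1, v2}
u0 ∈ B0, v0 ∈ B0 → same block

bisimilar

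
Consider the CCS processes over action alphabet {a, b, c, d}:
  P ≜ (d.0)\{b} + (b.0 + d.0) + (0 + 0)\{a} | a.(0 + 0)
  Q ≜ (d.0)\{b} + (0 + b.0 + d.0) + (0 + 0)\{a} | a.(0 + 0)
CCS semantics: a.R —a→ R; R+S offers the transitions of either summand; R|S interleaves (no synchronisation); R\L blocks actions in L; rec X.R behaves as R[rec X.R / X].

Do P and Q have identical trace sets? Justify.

trace-equivalent

Reachable graph of P (4 states):
  p0 = (d.0)\{b} + (b.0 + d.0) + (0 + 0)\{a} | a.(0 + 0) | --a--▸ p1, --b--▸ p2, --d--▸ p2, --d--▸ p3
  p1 = (0 + 0)\{a} | (0 + 0) | (no moves)
  p2 = 0 | (no moves)
  p3 = 0\{b} | (no moves)
Reachable graph of Q (4 states):
  q0 = (d.0)\{b} + (0 + b.0 + d.0) + (0 + 0)\{a} | a.(0 + 0) | --a--▸ q1, --b--▸ q2, --d--▸ q2, --d--▸ q3
  q1 = (0 + 0)\{a} | (0 + 0) | (no moves)
  q2 = 0 | (no moves)
  q3 = 0\{b} | (no moves)
Bisimilarity quotient blocks:
  B0 = {p0, q0}
  B1 = {p1, p2, p3, q1, q2, q3}
p0 ∈ B0, q0 ∈ B0 → same block
Bisimilar ⇒ trace-equivalent.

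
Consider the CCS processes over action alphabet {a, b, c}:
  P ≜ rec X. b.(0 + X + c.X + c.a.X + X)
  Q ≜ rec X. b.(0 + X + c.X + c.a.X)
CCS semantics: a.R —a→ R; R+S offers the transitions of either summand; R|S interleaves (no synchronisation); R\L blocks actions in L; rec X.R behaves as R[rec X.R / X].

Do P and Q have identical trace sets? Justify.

LTS(P): 3 reachable states
  p0 = rec X. b.(0 + X + c.X + c.a.X + X) ⊢ =b=> p1
  p1 = 0 + (rec X. b.(0 + X + c.X + c.a.X + X)) + c.(rec X. b.(0 + X + c.X + c.a.X + X)) + c.a.(rec X. b.(0 + X + c.X + c.a.X + X)) + (rec X. b.(0 + X + c.X + c.a.X + X)) ⊢ =b=> p1, =c=> p0, =c=> p2
  p2 = a.(rec X. b.(0 + X + c.X + c.a.X + X)) ⊢ =a=> p0
LTS(Q): 3 reachable states
  q0 = rec X. b.(0 + X + c.X + c.a.X) ⊢ =b=> q1
  q1 = 0 + (rec X. b.(0 + X + c.X + c.a.X)) + c.(rec X. b.(0 + X + c.X + c.a.X)) + c.a.(rec X. b.(0 + X + c.X + c.a.X)) ⊢ =b=> q1, =c=> q0, =c=> q2
  q2 = a.(rec X. b.(0 + X + c.X + c.a.X)) ⊢ =a=> q0
Coarsest stable partition (strong bisimilarity classes):
  B0 = {p0, q0}
  B1 = {p1, q1}
  B2 = {p2, q2}
p0 ∈ B0, q0 ∈ B0 → same block
Bisimilar ⇒ trace-equivalent.

trace-equivalent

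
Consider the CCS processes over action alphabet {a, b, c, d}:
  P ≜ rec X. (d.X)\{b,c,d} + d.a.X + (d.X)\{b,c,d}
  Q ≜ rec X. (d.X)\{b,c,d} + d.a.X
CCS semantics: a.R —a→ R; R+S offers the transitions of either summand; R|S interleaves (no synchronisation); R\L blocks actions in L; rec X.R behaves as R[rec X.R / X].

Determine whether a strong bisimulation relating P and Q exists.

bisimilar

LTS(P): 2 reachable states
  m0 = rec X. (d.X)\{b,c,d} + d.a.X + (d.X)\{b,c,d} has moves -d-> m1
  m1 = a.(rec X. (d.X)\{b,c,d} + d.a.X + (d.X)\{b,c,d}) has moves -a-> m0
LTS(Q): 2 reachable states
  n0 = rec X. (d.X)\{b,c,d} + d.a.X has moves -d-> n1
  n1 = a.(rec X. (d.X)\{b,c,d} + d.a.X) has moves -a-> n0
Coarsest stable partition (strong bisimilarity classes):
  B0 = {m0, n0}
  B1 = {m1, n1}
m0 ∈ B0, n0 ∈ B0 → same block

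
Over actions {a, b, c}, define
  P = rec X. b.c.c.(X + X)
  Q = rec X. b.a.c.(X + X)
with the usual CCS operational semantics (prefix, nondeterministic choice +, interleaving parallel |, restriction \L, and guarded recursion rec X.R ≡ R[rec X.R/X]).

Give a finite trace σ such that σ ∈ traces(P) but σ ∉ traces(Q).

Reachable graph of P (4 states):
  u0 = rec X. b.c.c.(X + X) ⊢ —b→ u1
  u1 = c.c.((rec X. b.c.c.(X + X)) + (rec X. b.c.c.(X + X))) ⊢ —c→ u2
  u2 = c.((rec X. b.c.c.(X + X)) + (rec X. b.c.c.(X + X))) ⊢ —c→ u3
  u3 = (rec X. b.c.c.(X + X)) + (rec X. b.c.c.(X + X)) ⊢ —b→ u1
Reachable graph of Q (4 states):
  v0 = rec X. b.a.c.(X + X) ⊢ —b→ v1
  v1 = a.c.((rec X. b.a.c.(X + X)) + (rec X. b.a.c.(X + X))) ⊢ —a→ v2
  v2 = c.((rec X. b.a.c.(X + X)) + (rec X. b.a.c.(X + X))) ⊢ —c→ v3
  v3 = (rec X. b.a.c.(X + X)) + (rec X. b.a.c.(X + X)) ⊢ —b→ v1
Run σ = ⟨bc⟩ on P: start {u0}
  [1] b ⇒ {u1}
  [2] c ⇒ {u2}
  P completes σ.
Run σ = ⟨bc⟩ on Q: start {v0}
  [1] b ⇒ {v1}
  [2] c ⇒ ∅  — Q cannot continue

bc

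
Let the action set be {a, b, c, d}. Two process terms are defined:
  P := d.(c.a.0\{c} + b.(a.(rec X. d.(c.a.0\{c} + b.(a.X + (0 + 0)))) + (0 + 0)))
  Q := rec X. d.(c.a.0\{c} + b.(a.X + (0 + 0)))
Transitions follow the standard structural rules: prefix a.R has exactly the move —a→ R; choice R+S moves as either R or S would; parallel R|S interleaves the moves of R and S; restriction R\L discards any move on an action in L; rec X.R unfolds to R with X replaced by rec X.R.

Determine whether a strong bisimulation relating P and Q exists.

P's transition system — 6 states:
  m0 = d.(c.a.0\{c} + b.(a.(rec X. d.(c.a.0\{c} + b.(a.X + (0 + 0)))) + (0 + 0))) has moves -d-> m1
  m1 = c.a.0\{c} + b.(a.(rec X. d.(c.a.0\{c} + b.(a.X + (0 + 0)))) + (0 + 0)) has moves -b-> m2, -c-> m3
  m2 = a.(rec X. d.(c.a.0\{c} + b.(a.X + (0 + 0)))) + (0 + 0) has moves -a-> m4
  m3 = a.0\{c} has moves -a-> m5
  m4 = rec X. d.(c.a.0\{c} + b.(a.X + (0 + 0))) has moves -d-> m1
  m5 = 0\{c} has moves stopped
Q's transition system — 5 states:
  n0 = rec X. d.(c.a.0\{c} + b.(a.X + (0 + 0))) has moves -d-> n1
  n1 = c.a.0\{c} + b.(a.(rec X. d.(c.a.0\{c} + b.(a.X + (0 + 0)))) + (0 + 0)) has moves -b-> n2, -c-> n3
  n2 = a.(rec X. d.(c.a.0\{c} + b.(a.X + (0 + 0)))) + (0 + 0) has moves -a-> n0
  n3 = a.0\{c} has moves -a-> n4
  n4 = 0\{c} has moves stopped
Bisimilarity quotient blocks:
  B0 = {m0, m4, n0}
  B1 = {m1, n1}
  B2 = {m2, n2}
  B3 = {m3, n3}
  B4 = {m5, n4}
m0 ∈ B0, n0 ∈ B0 → same block

YES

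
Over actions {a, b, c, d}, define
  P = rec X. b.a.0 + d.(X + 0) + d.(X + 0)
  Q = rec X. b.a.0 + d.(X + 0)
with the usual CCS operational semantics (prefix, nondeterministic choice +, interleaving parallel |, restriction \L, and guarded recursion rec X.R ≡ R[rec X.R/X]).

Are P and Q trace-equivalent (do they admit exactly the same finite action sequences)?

trace-equivalent

P's transition system — 4 states:
  u0 = rec X. b.a.0 + d.(X + 0) + d.(X + 0) has moves —b→ u1, —d→ u2
  u1 = a.0 has moves —a→ u3
  u2 = (rec X. b.a.0 + d.(X + 0) + d.(X + 0)) + 0 has moves —b→ u1, —d→ u2
  u3 = 0 has moves ∅
Q's transition system — 4 states:
  v0 = rec X. b.a.0 + d.(X + 0) has moves —b→ v1, —d→ v2
  v1 = a.0 has moves —a→ v3
  v2 = (rec X. b.a.0 + d.(X + 0)) + 0 has moves —b→ v1, —d→ v2
  v3 = 0 has moves ∅
Bisimilarity quotient blocks:
  B0 = {u0, u2, v0, v2}
  B1 = {u1, v1}
  B2 = {u3, v3}
u0 ∈ B0, v0 ∈ B0 → same block
Bisimilar ⇒ trace-equivalent.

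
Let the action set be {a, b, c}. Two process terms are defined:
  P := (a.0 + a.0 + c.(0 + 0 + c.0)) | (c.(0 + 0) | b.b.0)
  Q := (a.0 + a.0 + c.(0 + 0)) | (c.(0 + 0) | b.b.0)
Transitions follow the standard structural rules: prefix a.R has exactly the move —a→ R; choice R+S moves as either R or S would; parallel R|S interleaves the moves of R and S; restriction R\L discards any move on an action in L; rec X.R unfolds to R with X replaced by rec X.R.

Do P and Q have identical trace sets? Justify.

LTS(P): 18 reachable states
  u0 = (a.0 + a.0 + c.(0 + 0 + c.0)) | (c.(0 + 0) | b.b.0) ⊢ —a→ u1, —b→ u2, —c→ u3, —c→ u4
  u1 = 0 | (c.(0 + 0) | b.b.0) ⊢ —b→ u5, —c→ u6
  u2 = (a.0 + a.0 + c.(0 + 0 + c.0)) | (c.(0 + 0) | b.0) ⊢ —a→ u5, —b→ u7, —c→ u8, —c→ u9
  u3 = (0 + 0 + c.0) | (c.(0 + 0) | b.b.0) ⊢ —b→ u8, —c→ u1, —c→ u10
  u4 = (a.0 + a.0 + c.(0 + 0 + c.0)) | ((0 + 0) | b.b.0) ⊢ —a→ u6, —b→ u9, —c→ u10
  u5 = 0 | (c.(0 + 0) | b.0) ⊢ —b→ u11, —c→ u12
  u6 = 0 | ((0 + 0) | b.b.0) ⊢ —b→ u12
  u7 = (a.0 + a.0 + c.(0 + 0 + c.0)) | (c.(0 + 0) | 0) ⊢ —a→ u11, —c→ u13, —c→ u14
  u8 = (0 + 0 + c.0) | (c.(0 + 0) | b.0) ⊢ —b→ u13, —c→ u15, —c→ u5
  u9 = (a.0 + a.0 + c.(0 + 0 + c.0)) | ((0 + 0) | b.0) ⊢ —a→ u12, —b→ u14, —c→ u15
  u10 = (0 + 0 + c.0) | ((0 + 0) | b.b.0) ⊢ —b→ u15, —c→ u6
  u11 = 0 | (c.(0 + 0) | 0) ⊢ —c→ u16
  u12 = 0 | ((0 + 0) | b.0) ⊢ —b→ u16
  u13 = (0 + 0 + c.0) | (c.(0 + 0) | 0) ⊢ —c→ u11, —c→ u17
  u14 = (a.0 + a.0 + c.(0 + 0 + c.0)) | ((0 + 0) | 0) ⊢ —a→ u16, —c→ u17
  u15 = (0 + 0 + c.0) | ((0 + 0) | b.0) ⊢ —b→ u17, —c→ u12
  u16 = 0 | ((0 + 0) | 0) ⊢ stopped
  u17 = (0 + 0 + c.0) | ((0 + 0) | 0) ⊢ —c→ u16
LTS(Q): 18 reachable states
  v0 = (a.0 + a.0 + c.(0 + 0)) | (c.(0 + 0) | b.b.0) ⊢ —a→ v1, —b→ v2, —c→ v3, —c→ v4
  v1 = 0 | (c.(0 + 0) | b.b.0) ⊢ —b→ v5, —c→ v6
  v2 = (a.0 + a.0 + c.(0 + 0)) | (c.(0 + 0) | b.0) ⊢ —a→ v5, —b→ v7, —c→ v8, —c→ v9
  v3 = (0 + 0) | (c.(0 + 0) | b.b.0) ⊢ —b→ v8, —c→ v10
  v4 = (a.0 + a.0 + c.(0 + 0)) | ((0 + 0) | b.b.0) ⊢ —a→ v6, —b→ v9, —c→ v10
  v5 = 0 | (c.(0 + 0) | b.0) ⊢ —b→ v11, —c→ v12
  v6 = 0 | ((0 + 0) | b.b.0) ⊢ —b→ v12
  v7 = (a.0 + a.0 + c.(0 + 0)) | (c.(0 + 0) | 0) ⊢ —a→ v11, —c→ v13, —c→ v14
  v8 = (0 + 0) | (c.(0 + 0) | b.0) ⊢ —b→ v13, —c→ v15
  v9 = (a.0 + a.0 + c.(0 + 0)) | ((0 + 0) | b.0) ⊢ —a→ v12, —b→ v14, —c→ v15
  v10 = (0 + 0) | ((0 + 0) | b.b.0) ⊢ —b→ v15
  v11 = 0 | (c.(0 + 0) | 0) ⊢ —c→ v16
  v12 = 0 | ((0 + 0) | b.0) ⊢ —b→ v16
  v13 = (0 + 0) | (c.(0 + 0) | 0) ⊢ —c→ v17
  v14 = (a.0 + a.0 + c.(0 + 0)) | ((0 + 0) | 0) ⊢ —a→ v16, —c→ v17
  v15 = (0 + 0) | ((0 + 0) | b.0) ⊢ —b→ v17
  v16 = 0 | ((0 + 0) | 0) ⊢ stopped
  v17 = (0 + 0) | ((0 + 0) | 0) ⊢ stopped
Run σ = ⟨ccc⟩ on P: start {u0}
  step 1 (c): {u3, u4}
  step 2 (c): {u1, u10}
  step 3 (c): {u6}
  — P admits the full trace.
Run σ = ⟨ccc⟩ on Q: start {v0}
  step 1 (c): {v3, v4}
  step 2 (c): {v10}
  step 3 (c): ∅  — Q cannot continue

trace-distinct — witness ⟨ccc⟩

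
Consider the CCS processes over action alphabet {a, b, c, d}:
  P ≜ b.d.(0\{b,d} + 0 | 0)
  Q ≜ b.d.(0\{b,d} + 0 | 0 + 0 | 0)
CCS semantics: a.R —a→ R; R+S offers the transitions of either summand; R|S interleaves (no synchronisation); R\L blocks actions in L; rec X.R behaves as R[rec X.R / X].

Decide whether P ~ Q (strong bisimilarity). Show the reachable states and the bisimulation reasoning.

YES

LTS(P): 3 reachable states
  s0 = b.d.(0\{b,d} + 0 | 0) ⊢ --b--▸ s1
  s1 = d.(0\{b,d} + 0 | 0) ⊢ --d--▸ s2
  s2 = 0\{b,d} + 0 | 0 ⊢ stopped
LTS(Q): 3 reachable states
  t0 = b.d.(0\{b,d} + 0 | 0 + 0 | 0) ⊢ --b--▸ t1
  t1 = d.(0\{b,d} + 0 | 0 + 0 | 0) ⊢ --d--▸ t2
  t2 = 0\{b,d} + 0 | 0 + 0 | 0 ⊢ stopped
Coarsest stable partition (strong bisimilarity classes):
  B0 = {s0, t0}
  B1 = {s1, t1}
  B2 = {s2, t2}
s0 ∈ B0, t0 ∈ B0 → same block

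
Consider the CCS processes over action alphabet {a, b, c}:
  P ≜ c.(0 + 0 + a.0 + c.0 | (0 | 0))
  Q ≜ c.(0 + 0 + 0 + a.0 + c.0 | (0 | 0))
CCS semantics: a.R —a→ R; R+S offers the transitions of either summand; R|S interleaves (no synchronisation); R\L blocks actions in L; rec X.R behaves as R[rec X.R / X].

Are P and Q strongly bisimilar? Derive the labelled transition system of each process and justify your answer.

LTS(P): 4 reachable states
  u0 = c.(0 + 0 + a.0 + c.0 | (0 | 0)) has moves ··c··> u1
  u1 = 0 + 0 + a.0 + c.0 | (0 | 0) has moves ··a··> u2, ··c··> u3
  u2 = 0 has moves ∅
  u3 = 0 | (0 | 0) has moves ∅
LTS(Q): 4 reachable states
  v0 = c.(0 + 0 + 0 + a.0 + c.0 | (0 | 0)) has moves ··c··> v1
  v1 = 0 + 0 + 0 + a.0 + c.0 | (0 | 0) has moves ··a··> v2, ··c··> v3
  v2 = 0 has moves ∅
  v3 = 0 | (0 | 0) has moves ∅
Bisimilarity quotient blocks:
  B0 = {u0, v0}
  B1 = {u1, v1}
  B2 = {u2, u3, v2, v3}
u0 ∈ B0, v0 ∈ B0 → same block

YES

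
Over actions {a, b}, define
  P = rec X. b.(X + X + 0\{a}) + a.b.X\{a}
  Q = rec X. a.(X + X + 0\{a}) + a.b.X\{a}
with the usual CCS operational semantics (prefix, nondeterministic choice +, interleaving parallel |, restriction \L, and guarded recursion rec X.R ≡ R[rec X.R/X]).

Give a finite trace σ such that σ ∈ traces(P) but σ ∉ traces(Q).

Reachable graph of P (5 states):
  u0 = rec X. b.(X + X + 0\{a}) + a.b.X\{a} has moves —a→ u1, —b→ u2
  u1 = b.(rec X. b.(X + X + 0\{a}) + a.b.X\{a})\{a} has moves —b→ u3
  u2 = (rec X. b.(X + X + 0\{a}) + a.b.X\{a}) + (rec X. b.(X + X + 0\{a}) + a.b.X\{a}) + 0\{a} has moves —a→ u1, —b→ u2
  u3 = (rec X. b.(X + X + 0\{a}) + a.b.X\{a})\{a} has moves —b→ u4
  u4 = ((rec X. b.(X + X + 0\{a}) + a.b.X\{a}) + (rec X. b.(X + X + 0\{a}) + a.b.X\{a}) + 0\{a})\{a} has moves —b→ u4
Reachable graph of Q (4 states):
  v0 = rec X. a.(X + X + 0\{a}) + a.b.X\{a} has moves —a→ v1, —a→ v2
  v1 = (rec X. a.(X + X + 0\{a}) + a.b.X\{a}) + (rec X. a.(X + X + 0\{a}) + a.b.X\{a}) + 0\{a} has moves —a→ v1, —a→ v2
  v2 = b.(rec X. a.(X + X + 0\{a}) + a.b.X\{a})\{a} has moves —b→ v3
  v3 = (rec X. a.(X + X + 0\{a}) + a.b.X\{a})\{a} has moves ·
Trace ⟨b⟩ through P, begin at {u0}:
  step 1 (b): {u2}
  — P admits the full trace.
Trace ⟨b⟩ through Q, begin at {v0}:
  step 1 (b): ∅  — Q cannot continue

b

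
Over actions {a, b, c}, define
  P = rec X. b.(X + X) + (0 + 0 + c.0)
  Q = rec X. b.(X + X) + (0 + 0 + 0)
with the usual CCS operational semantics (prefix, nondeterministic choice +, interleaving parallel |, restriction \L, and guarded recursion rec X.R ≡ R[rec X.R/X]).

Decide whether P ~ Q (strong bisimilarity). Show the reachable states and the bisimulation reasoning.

LTS(P): 3 reachable states
  s0 = rec X. b.(X + X) + (0 + 0 + c.0) has moves —b→ s1, —c→ s2
  s1 = (rec X. b.(X + X) + (0 + 0 + c.0)) + (rec X. b.(X + X) + (0 + 0 + c.0)) has moves —b→ s1, —c→ s2
  s2 = 0 has moves ·
LTS(Q): 2 reachable states
  t0 = rec X. b.(X + X) + (0 + 0 + 0) has moves —b→ t1
  t1 = (rec X. b.(X + X) + (0 + 0 + 0)) + (rec X. b.(X + X) + (0 + 0 + 0)) has moves —b→ t1
Partition-refinement fixed point:
  B0 = {s0, s1}
  B1 = {s2}
  B2 = {t0, t1}
s0 ∈ B0, t0 ∈ B2 → different blocks

P ≁ Q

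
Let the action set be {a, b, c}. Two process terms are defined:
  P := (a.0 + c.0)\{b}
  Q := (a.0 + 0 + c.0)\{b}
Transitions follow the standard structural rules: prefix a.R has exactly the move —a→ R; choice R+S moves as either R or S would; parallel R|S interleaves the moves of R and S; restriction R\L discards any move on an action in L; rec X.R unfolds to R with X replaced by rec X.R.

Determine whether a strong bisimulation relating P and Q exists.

LTS(P): 2 reachable states
  s0 = (a.0 + c.0)\{b} → ··a··> s1, ··c··> s1
  s1 = 0\{b} → ∅
LTS(Q): 2 reachable states
  t0 = (a.0 + 0 + c.0)\{b} → ··a··> t1, ··c··> t1
  t1 = 0\{b} → ∅
Coarsest stable partition (strong bisimilarity classes):
  B0 = {s0, t0}
  B1 = {s1, t1}
s0 ∈ B0, t0 ∈ B0 → same block

bisimilar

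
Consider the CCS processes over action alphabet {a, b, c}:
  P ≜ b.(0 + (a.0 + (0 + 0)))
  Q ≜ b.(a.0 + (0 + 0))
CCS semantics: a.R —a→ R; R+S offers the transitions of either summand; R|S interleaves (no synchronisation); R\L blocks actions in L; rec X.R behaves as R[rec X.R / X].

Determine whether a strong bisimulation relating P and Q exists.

LTS(P): 3 reachable states
  p0 = b.(0 + (a.0 + (0 + 0))) :: -b-> p1
  p1 = 0 + (a.0 + (0 + 0)) :: -a-> p2
  p2 = 0 :: stopped
LTS(Q): 3 reachable states
  q0 = b.(a.0 + (0 + 0)) :: -b-> q1
  q1 = a.0 + (0 + 0) :: -a-> q2
  q2 = 0 :: stopped
Bisimilarity quotient blocks:
  B0 = {p0, q0}
  B1 = {p1, q1}
  B2 = {p2, q2}
p0 ∈ B0, q0 ∈ B0 → same block

bisimilar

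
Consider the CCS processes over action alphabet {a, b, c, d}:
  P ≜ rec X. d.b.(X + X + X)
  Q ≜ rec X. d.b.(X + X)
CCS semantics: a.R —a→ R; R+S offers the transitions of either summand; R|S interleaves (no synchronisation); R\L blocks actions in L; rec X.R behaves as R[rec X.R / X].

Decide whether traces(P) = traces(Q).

YES

Reachable graph of P (3 states):
  m0 = rec X. d.b.(X + X + X) has moves --d--▸ m1
  m1 = b.((rec X. d.b.(X + X + X)) + (rec X. d.b.(X + X + X)) + (rec X. d.b.(X + X + X))) has moves --b--▸ m2
  m2 = (rec X. d.b.(X + X + X)) + (rec X. d.b.(X + X + X)) + (rec X. d.b.(X + X + X)) has moves --d--▸ m1
Reachable graph of Q (3 states):
  n0 = rec X. d.b.(X + X) has moves --d--▸ n1
  n1 = b.((rec X. d.b.(X + X)) + (rec X. d.b.(X + X))) has moves --b--▸ n2
  n2 = (rec X. d.b.(X + X)) + (rec X. d.b.(X + X)) has moves --d--▸ n1
Coarsest stable partition (strong bisimilarity classes):
  B0 = {m0, m2, n0, n2}
  B1 = {m1, n1}
m0 ∈ B0, n0 ∈ B0 → same block
Bisimilar ⇒ trace-equivalent.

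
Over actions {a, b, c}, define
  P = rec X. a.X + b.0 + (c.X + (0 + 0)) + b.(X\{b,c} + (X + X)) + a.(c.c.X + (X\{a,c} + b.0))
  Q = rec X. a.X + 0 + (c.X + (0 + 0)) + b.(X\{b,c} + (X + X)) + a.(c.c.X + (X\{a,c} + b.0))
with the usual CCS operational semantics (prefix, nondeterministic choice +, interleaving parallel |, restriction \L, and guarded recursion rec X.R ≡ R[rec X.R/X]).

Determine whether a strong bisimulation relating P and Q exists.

not bisimilar

Reachable graph of P (9 states):
  m0 = rec X. a.X + b.0 + (c.X + (0 + 0)) + b.(X\{b,c} + (X + X)) + a.(c.c.X + (X\{a,c} + b.0)) :: ··a··> m0, ··a··> m1, ··b··> m2, ··b··> m3, ··c··> m0
  m1 = c.c.(rec X. a.X + b.0 + (c.X + (0 + 0)) + b.(X\{b,c} + (X + X)) + a.(c.c.X + (X\{a,c} + b.0))) + ((rec X. a.X + b.0 + (c.X + (0 + 0)) + b.(X\{b,c} + (X + X)) + a.(c.c.X + (X\{a,c} + b.0)))\{a,c} + b.0) :: ··b··> m3, ··b··> m4, ··b··> m5, ··c··> m6
  m2 = (rec X. a.X + b.0 + (c.X + (0 + 0)) + b.(X\{b,c} + (X + X)) + a.(c.c.X + (X\{a,c} + b.0)))\{b,c} + ((rec X. a.X + b.0 + (c.X + (0 + 0)) + b.(X\{b,c} + (X + X)) + a.(c.c.X + (X\{a,c} + b.0))) + (rec X. a.X + b.0 + (c.X + (0 + 0)) + b.(X\{b,c} + (X + X)) + a.(c.c.X + (X\{a,c} + b.0)))) :: ··a··> m0, ··a··> m1, ··a··> m7, ··a··> m8, ··b··> m2, ··b··> m3, ··c··> m0
  m3 = 0 :: (no moves)
  m4 = ((rec X. a.X + b.0 + (c.X + (0 + 0)) + b.(X\{b,c} + (X + X)) + a.(c.c.X + (X\{a,c} + b.0)))\{b,c} + ((rec X. a.X + b.0 + (c.X + (0 + 0)) + b.(X\{b,c} + (X + X)) + a.(c.c.X + (X\{a,c} + b.0))) + (rec X. a.X + b.0 + (c.X + (0 + 0)) + b.(X\{b,c} + (X + X)) + a.(c.c.X + (X\{a,c} + b.0)))))\{a,c} :: ··b··> m4, ··b··> m5
  m5 = 0\{a,c} :: (no moves)
  m6 = c.(rec X. a.X + b.0 + (c.X + (0 + 0)) + b.(X\{b,c} + (X + X)) + a.(c.c.X + (X\{a,c} + b.0))) :: ··c··> m0
  m7 = (c.c.(rec X. a.X + b.0 + (c.X + (0 + 0)) + b.(X\{b,c} + (X + X)) + a.(c.c.X + (X\{a,c} + b.0))) + ((rec X. a.X + b.0 + (c.X + (0 + 0)) + b.(X\{b,c} + (X + X)) + a.(c.c.X + (X\{a,c} + b.0)))\{a,c} + b.0))\{b,c} :: (no moves)
  m8 = (rec X. a.X + b.0 + (c.X + (0 + 0)) + b.(X\{b,c} + (X + X)) + a.(c.c.X + (X\{a,c} + b.0)))\{b,c} :: ··a··> m7, ··a··> m8
Reachable graph of Q (8 states):
  n0 = rec X. a.X + 0 + (c.X + (0 + 0)) + b.(X\{b,c} + (X + X)) + a.(c.c.X + (X\{a,c} + b.0)) :: ··a··> n0, ··a··> n1, ··b··> n2, ··c··> n0
  n1 = c.c.(rec X. a.X + 0 + (c.X + (0 + 0)) + b.(X\{b,c} + (X + X)) + a.(c.c.X + (X\{a,c} + b.0))) + ((rec X. a.X + 0 + (c.X + (0 + 0)) + b.(X\{b,c} + (X + X)) + a.(c.c.X + (X\{a,c} + b.0)))\{a,c} + b.0) :: ··b··> n3, ··b··> n4, ··c··> n5
  n2 = (rec X. a.X + 0 + (c.X + (0 + 0)) + b.(X\{b,c} + (X + X)) + a.(c.c.X + (X\{a,c} + b.0)))\{b,c} + ((rec X. a.X + 0 + (c.X + (0 + 0)) + b.(X\{b,c} + (X + X)) + a.(c.c.X + (X\{a,c} + b.0))) + (rec X. a.X + 0 + (c.X + (0 + 0)) + b.(X\{b,c} + (X + X)) + a.(c.c.X + (X\{a,c} + b.0)))) :: ··a··> n0, ··a··> n1, ··a··> n6, ··a··> n7, ··b··> n2, ··c··> n0
  n3 = ((rec X. a.X + 0 + (c.X + (0 + 0)) + b.(X\{b,c} + (X + X)) + a.(c.c.X + (X\{a,c} + b.0)))\{b,c} + ((rec X. a.X + 0 + (c.X + (0 + 0)) + b.(X\{b,c} + (X + X)) + a.(c.c.X + (X\{a,c} + b.0))) + (rec X. a.X + 0 + (c.X + (0 + 0)) + b.(X\{b,c} + (X + X)) + a.(c.c.X + (X\{a,c} + b.0)))))\{a,c} :: ··b··> n3
  n4 = 0 :: (no moves)
  n5 = c.(rec X. a.X + 0 + (c.X + (0 + 0)) + b.(X\{b,c} + (X + X)) + a.(c.c.X + (X\{a,c} + b.0))) :: ··c··> n0
  n6 = (c.c.(rec X. a.X + 0 + (c.X + (0 + 0)) + b.(X\{b,c} + (X + X)) + a.(c.c.X + (X\{a,c} + b.0))) + ((rec X. a.X + 0 + (c.X + (0 + 0)) + b.(X\{b,c} + (X + X)) + a.(c.c.X + (X\{a,c} + b.0)))\{a,c} + b.0))\{b,c} :: (no moves)
  n7 = (rec X. a.X + 0 + (c.X + (0 + 0)) + b.(X\{b,c} + (X + X)) + a.(c.c.X + (X\{a,c} + b.0)))\{b,c} :: ··a··> n6, ··a··> n7
Bisimilarity quotient blocks:
  B0 = {m0}
  B1 = {m3, m5, m7, n4, n6}
  B2 = {m1}
  B3 = {m6}
  B4 = {m4}
  B5 = {m2}
  B6 = {m8, n7}
  B7 = {n0}
  B8 = {n1}
  B9 = {n5}
  B10 = {n3}
  B11 = {n2}
m0 ∈ B0, n0 ∈ B7 → different blocks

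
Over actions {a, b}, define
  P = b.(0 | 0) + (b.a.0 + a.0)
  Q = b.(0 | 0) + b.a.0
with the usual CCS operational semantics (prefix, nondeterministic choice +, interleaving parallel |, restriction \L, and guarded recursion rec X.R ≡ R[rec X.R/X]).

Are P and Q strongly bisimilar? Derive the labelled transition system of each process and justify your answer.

P's transition system — 4 states:
  u0 = b.(0 | 0) + (b.a.0 + a.0) ⊢ —a→ u1, —b→ u2, —b→ u3
  u1 = 0 ⊢ stopped
  u2 = 0 | 0 ⊢ stopped
  u3 = a.0 ⊢ —a→ u1
Q's transition system — 4 states:
  v0 = b.(0 | 0) + b.a.0 ⊢ —b→ v1, —b→ v2
  v1 = 0 | 0 ⊢ stopped
  v2 = a.0 ⊢ —a→ v3
  v3 = 0 ⊢ stopped
Bisimilarity quotient blocks:
  B0 = {u0}
  B1 = {u1, u2, v1, v3}
  B2 = {u3, v2}
  B3 = {v0}
u0 ∈ B0, v0 ∈ B3 → different blocks

P ≁ Q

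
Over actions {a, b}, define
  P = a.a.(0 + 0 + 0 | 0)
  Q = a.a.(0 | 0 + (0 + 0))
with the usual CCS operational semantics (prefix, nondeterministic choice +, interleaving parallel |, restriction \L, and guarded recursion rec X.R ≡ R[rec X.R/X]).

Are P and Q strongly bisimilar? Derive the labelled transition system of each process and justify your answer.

YES

Reachable graph of P (3 states):
  s0 = a.a.(0 + 0 + 0 | 0) | —a→ s1
  s1 = a.(0 + 0 + 0 | 0) | —a→ s2
  s2 = 0 + 0 + 0 | 0 | stopped
Reachable graph of Q (3 states):
  t0 = a.a.(0 | 0 + (0 + 0)) | —a→ t1
  t1 = a.(0 | 0 + (0 + 0)) | —a→ t2
  t2 = 0 | 0 + (0 + 0) | stopped
Bisimilarity quotient blocks:
  B0 = {s0, t0}
  B1 = {s1, t1}
  B2 = {s2, t2}
s0 ∈ B0, t0 ∈ B0 → same block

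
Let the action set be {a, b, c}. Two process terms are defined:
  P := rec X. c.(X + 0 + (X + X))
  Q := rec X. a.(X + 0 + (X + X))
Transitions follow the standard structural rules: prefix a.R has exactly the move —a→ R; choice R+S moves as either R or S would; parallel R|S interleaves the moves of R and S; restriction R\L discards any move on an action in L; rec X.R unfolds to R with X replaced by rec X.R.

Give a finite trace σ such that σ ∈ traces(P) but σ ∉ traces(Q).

c

LTS(P): 2 reachable states
  s0 = rec X. c.(X + 0 + (X + X)) | =c=> s1
  s1 = (rec X. c.(X + 0 + (X + X))) + 0 + ((rec X. c.(X + 0 + (X + X))) + (rec X. c.(X + 0 + (X + X)))) | =c=> s1
LTS(Q): 2 reachable states
  t0 = rec X. a.(X + 0 + (X + X)) | =a=> t1
  t1 = (rec X. a.(X + 0 + (X + X))) + 0 + ((rec X. a.(X + 0 + (X + X))) + (rec X. a.(X + 0 + (X + X)))) | =a=> t1
Trace ⟨c⟩ through P, begin at {s0}:
  step 1 (c): {s1}
  — P admits the full trace.
Trace ⟨c⟩ through Q, begin at {t0}:
  step 1 (c): ∅ (Q stuck)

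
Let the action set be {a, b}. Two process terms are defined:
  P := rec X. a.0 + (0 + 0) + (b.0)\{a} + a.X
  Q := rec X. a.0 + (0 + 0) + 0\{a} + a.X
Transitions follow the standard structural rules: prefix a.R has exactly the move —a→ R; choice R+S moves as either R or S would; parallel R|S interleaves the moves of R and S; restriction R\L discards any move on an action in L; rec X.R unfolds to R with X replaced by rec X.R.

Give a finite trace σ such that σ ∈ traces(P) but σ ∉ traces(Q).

b

Reachable graph of P (3 states):
  s0 = rec X. a.0 + (0 + 0) + (b.0)\{a} + a.X ⊢ =a=> s0, =a=> s1, =b=> s2
  s1 = 0 ⊢ ∅
  s2 = 0\{a} ⊢ ∅
Reachable graph of Q (2 states):
  t0 = rec X. a.0 + (0 + 0) + 0\{a} + a.X ⊢ =a=> t0, =a=> t1
  t1 = 0 ⊢ ∅
Trace ⟨b⟩ through P, begin at {s0}:
  [1] b ⇒ {s2}
  — P admits the full trace.
Trace ⟨b⟩ through Q, begin at {t0}:
  [1] b ⇒ ∅ (Q stuck)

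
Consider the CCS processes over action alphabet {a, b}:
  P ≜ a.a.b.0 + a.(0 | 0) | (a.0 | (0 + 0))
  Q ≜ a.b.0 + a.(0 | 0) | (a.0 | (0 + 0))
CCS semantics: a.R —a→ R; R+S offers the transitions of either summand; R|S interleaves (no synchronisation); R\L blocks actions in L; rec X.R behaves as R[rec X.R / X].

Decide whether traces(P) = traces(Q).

NO — witness ⟨aab⟩

P's transition system — 7 states:
  u0 = a.a.b.0 + a.(0 | 0) | (a.0 | (0 + 0)) has moves -a-> u1, -a-> u2, -a-> u3
  u1 = 0 | 0 | (a.0 | (0 + 0)) has moves -a-> u4
  u2 = a.(0 | 0) | (0 | (0 + 0)) has moves -a-> u4
  u3 = a.b.0 has moves -a-> u5
  u4 = 0 | 0 | (0 | (0 + 0)) has moves (no moves)
  u5 = b.0 has moves -b-> u6
  u6 = 0 has moves (no moves)
Q's transition system — 6 states:
  v0 = a.b.0 + a.(0 | 0) | (a.0 | (0 + 0)) has moves -a-> v1, -a-> v2, -a-> v3
  v1 = 0 | 0 | (a.0 | (0 + 0)) has moves -a-> v4
  v2 = a.(0 | 0) | (0 | (0 + 0)) has moves -a-> v4
  v3 = b.0 has moves -b-> v5
  v4 = 0 | 0 | (0 | (0 + 0)) has moves (no moves)
  v5 = 0 has moves (no moves)
Executing aab from P (initial set {u0}):
  step 1 (a): {u1, u2, u3}
  step 2 (a): {u4, u5}
  step 3 (b): {u6}
  — P admits the full trace.
Executing aab from Q (initial set {v0}):
  step 1 (a): {v1, v2, v3}
  step 2 (a): {v4}
  step 3 (b): ∅ (Q stuck)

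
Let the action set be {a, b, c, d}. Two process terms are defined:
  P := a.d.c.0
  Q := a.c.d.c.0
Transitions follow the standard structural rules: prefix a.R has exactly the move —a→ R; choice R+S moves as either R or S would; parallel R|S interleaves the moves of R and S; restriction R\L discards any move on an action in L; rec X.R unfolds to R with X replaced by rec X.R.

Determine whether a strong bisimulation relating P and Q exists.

not bisimilar

LTS(P): 4 reachable states
  u0 = a.d.c.0 ⊢ -a-> u1
  u1 = d.c.0 ⊢ -d-> u2
  u2 = c.0 ⊢ -c-> u3
  u3 = 0 ⊢ deadlocked
LTS(Q): 5 reachable states
  v0 = a.c.d.c.0 ⊢ -a-> v1
  v1 = c.d.c.0 ⊢ -c-> v2
  v2 = d.c.0 ⊢ -d-> v3
  v3 = c.0 ⊢ -c-> v4
  v4 = 0 ⊢ deadlocked
Coarsest stable partition (strong bisimilarity classes):
  B0 = {u0}
  B1 = {u1, v2}
  B2 = {u2, v3}
  B3 = {u3, v4}
  B4 = {v0}
  B5 = {v1}
u0 ∈ B0, v0 ∈ B4 → different blocks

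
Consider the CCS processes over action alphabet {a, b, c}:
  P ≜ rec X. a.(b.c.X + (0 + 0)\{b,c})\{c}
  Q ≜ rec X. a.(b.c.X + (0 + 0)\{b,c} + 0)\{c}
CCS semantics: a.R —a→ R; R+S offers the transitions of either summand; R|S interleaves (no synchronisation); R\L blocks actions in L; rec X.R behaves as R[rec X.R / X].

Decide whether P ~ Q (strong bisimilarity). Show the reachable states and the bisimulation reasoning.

P ~ Q

P's transition system — 3 states:
  s0 = rec X. a.(b.c.X + (0 + 0)\{b,c})\{c} | --a--▸ s1
  s1 = (b.c.(rec X. a.(b.c.X + (0 + 0)\{b,c})\{c}) + (0 + 0)\{b,c})\{c} | --b--▸ s2
  s2 = (c.(rec X. a.(b.c.X + (0 + 0)\{b,c})\{c}))\{c} | ·
Q's transition system — 3 states:
  t0 = rec X. a.(b.c.X + (0 + 0)\{b,c} + 0)\{c} | --a--▸ t1
  t1 = (b.c.(rec X. a.(b.c.X + (0 + 0)\{b,c} + 0)\{c}) + (0 + 0)\{b,c} + 0)\{c} | --b--▸ t2
  t2 = (c.(rec X. a.(b.c.X + (0 + 0)\{b,c} + 0)\{c}))\{c} | ·
Bisimilarity quotient blocks:
  B0 = {s0, t0}
  B1 = {s1, t1}
  B2 = {s2, t2}
s0 ∈ B0, t0 ∈ B0 → same block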